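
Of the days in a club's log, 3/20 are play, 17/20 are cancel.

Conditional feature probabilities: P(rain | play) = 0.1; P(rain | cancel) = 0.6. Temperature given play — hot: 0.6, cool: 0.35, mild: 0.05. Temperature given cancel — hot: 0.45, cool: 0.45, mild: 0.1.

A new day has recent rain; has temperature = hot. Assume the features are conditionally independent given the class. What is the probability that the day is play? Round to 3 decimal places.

0.038

play: 0.15 × 0.1 × 0.6 = 0.009
cancel: 0.85 × 0.6 × 0.45 = 0.2295
P(play | x) = 0.009 / 0.2385 ≈ 0.038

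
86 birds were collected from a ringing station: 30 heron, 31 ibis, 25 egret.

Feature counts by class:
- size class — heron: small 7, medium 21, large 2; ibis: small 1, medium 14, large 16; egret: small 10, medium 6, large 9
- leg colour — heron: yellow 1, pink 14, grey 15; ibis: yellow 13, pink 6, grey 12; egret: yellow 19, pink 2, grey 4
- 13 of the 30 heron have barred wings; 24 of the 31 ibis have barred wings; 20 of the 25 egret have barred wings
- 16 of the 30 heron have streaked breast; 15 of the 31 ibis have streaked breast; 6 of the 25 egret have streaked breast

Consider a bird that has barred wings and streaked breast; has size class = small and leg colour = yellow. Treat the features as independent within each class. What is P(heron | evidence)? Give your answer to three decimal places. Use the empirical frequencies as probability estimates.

0.032

heron: (30/86) × (7/30) × (1/30) × (13/30) × (16/30) ≈ 0.000627046
ibis: (31/86) × (1/31) × (13/31) × (24/31) × (15/31) ≈ 0.00182668
egret: (25/86) × (10/25) × (19/25) × (20/25) × (6/25) ≈ 0.0169674
P(heron | x) = 0.000627046 / 0.019421126 ≈ 0.032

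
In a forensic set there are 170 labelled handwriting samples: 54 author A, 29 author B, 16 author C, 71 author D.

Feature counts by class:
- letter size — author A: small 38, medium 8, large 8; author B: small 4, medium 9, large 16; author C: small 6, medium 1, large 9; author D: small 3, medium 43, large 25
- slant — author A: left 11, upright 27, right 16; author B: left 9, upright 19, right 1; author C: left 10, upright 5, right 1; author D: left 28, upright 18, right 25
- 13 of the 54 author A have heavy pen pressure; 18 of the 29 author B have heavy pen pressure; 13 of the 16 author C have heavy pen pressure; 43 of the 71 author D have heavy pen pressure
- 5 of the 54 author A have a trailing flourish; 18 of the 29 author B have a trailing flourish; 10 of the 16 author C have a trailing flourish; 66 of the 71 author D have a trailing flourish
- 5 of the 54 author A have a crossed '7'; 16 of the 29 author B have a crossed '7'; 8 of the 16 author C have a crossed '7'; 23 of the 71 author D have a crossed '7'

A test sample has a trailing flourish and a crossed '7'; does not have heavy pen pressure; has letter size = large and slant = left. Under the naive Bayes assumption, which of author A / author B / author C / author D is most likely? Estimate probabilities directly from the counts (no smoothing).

author D

author A: (54/170) × (8/54) × (11/54) × (41/54) × (5/54) × (5/54) ≈ 0.0000623997
author B: (29/170) × (16/29) × (9/29) × (11/29) × (18/29) × (16/29) ≈ 0.00379408
author C: (16/170) × (9/16) × (10/16) × (3/16) × (10/16) × (8/16) ≈ 0.00193876
author D: (71/170) × (25/71) × (28/71) × (28/71) × (66/71) × (23/71) ≈ 0.00688724
Highest score → author D.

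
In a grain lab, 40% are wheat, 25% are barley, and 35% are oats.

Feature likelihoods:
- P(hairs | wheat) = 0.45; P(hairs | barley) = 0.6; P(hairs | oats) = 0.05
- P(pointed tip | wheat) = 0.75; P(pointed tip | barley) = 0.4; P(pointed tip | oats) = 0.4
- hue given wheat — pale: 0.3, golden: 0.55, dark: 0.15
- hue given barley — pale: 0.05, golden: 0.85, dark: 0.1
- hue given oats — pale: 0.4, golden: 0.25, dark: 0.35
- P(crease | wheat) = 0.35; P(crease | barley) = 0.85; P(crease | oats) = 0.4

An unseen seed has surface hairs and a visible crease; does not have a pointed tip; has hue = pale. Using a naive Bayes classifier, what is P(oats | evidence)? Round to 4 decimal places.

wheat: 0.4 × 0.45 × (1−0.75) × 0.3 × 0.35 = 0.004725
barley: 0.25 × 0.6 × (1−0.4) × 0.05 × 0.85 = 0.003825
oats: 0.35 × 0.05 × (1−0.4) × 0.4 × 0.4 = 0.00168
P(oats | x) = 0.00168 / 0.01023 ≈ 0.1642

0.1642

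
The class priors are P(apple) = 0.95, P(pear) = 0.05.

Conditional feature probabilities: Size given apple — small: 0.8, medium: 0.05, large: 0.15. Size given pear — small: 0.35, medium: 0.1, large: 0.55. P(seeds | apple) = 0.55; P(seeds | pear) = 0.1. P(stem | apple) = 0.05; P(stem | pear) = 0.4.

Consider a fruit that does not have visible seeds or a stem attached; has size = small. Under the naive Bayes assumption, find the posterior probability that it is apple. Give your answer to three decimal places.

apple: 0.95 × 0.8 × (1−0.55) × (1−0.05) = 0.3249
pear: 0.05 × 0.35 × (1−0.1) × (1−0.4) = 0.00945
P(apple | x) = 0.3249 / 0.33435 ≈ 0.972

0.972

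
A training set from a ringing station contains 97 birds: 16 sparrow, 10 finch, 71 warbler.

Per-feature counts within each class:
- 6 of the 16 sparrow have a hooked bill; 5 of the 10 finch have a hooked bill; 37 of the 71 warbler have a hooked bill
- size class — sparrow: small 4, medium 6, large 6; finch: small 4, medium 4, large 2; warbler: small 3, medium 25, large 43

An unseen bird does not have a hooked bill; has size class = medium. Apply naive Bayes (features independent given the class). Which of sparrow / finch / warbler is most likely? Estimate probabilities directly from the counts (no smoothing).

sparrow: (16/97) × (10/16) × (6/16) ≈ 0.0386598
finch: (10/97) × (5/10) × (4/10) ≈ 0.0206186
warbler: (71/97) × (34/71) × (25/71) ≈ 0.123421
Highest score → warbler.

warbler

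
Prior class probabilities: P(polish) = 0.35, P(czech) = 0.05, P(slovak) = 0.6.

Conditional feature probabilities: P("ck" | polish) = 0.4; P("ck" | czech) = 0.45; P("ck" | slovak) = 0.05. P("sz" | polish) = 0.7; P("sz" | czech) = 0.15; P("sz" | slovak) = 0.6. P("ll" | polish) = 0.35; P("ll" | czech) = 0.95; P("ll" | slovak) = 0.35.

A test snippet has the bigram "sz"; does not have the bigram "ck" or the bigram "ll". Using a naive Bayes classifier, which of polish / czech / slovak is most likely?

slovak

polish: 0.35 × (1−0.4) × 0.7 × (1−0.35) = 0.09555
czech: 0.05 × (1−0.45) × 0.15 × (1−0.95) = 0.00020625
slovak: 0.6 × (1−0.05) × 0.6 × (1−0.35) = 0.2223
Highest score → slovak.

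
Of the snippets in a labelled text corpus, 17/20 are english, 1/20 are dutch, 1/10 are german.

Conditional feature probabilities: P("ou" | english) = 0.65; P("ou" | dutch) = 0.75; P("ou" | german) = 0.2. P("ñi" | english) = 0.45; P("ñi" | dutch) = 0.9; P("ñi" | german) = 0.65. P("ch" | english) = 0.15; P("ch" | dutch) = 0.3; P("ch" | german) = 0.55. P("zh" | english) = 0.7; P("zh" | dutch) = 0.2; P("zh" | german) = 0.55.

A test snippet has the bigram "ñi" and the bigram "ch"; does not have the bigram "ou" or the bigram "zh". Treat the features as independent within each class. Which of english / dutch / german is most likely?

english: 0.85 × (1−0.65) × 0.45 × 0.15 × (1−0.7) = 0.006024375
dutch: 0.05 × (1−0.75) × 0.9 × 0.3 × (1−0.2) = 0.0027
german: 0.1 × (1−0.2) × 0.65 × 0.55 × (1−0.55) = 0.01287
Highest score → german.

german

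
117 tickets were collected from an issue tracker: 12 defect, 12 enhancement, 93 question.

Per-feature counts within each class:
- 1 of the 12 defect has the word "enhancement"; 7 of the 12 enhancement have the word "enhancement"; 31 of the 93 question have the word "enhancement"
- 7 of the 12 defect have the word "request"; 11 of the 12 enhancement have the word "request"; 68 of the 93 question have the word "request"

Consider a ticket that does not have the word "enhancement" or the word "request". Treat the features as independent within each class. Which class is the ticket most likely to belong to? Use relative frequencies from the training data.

question

defect: (12/117) × (11/12) × (5/12) ≈ 0.0391738
enhancement: (12/117) × (5/12) × (1/12) ≈ 0.00356125
question: (93/117) × (62/93) × (25/93) ≈ 0.14245
Highest score → question.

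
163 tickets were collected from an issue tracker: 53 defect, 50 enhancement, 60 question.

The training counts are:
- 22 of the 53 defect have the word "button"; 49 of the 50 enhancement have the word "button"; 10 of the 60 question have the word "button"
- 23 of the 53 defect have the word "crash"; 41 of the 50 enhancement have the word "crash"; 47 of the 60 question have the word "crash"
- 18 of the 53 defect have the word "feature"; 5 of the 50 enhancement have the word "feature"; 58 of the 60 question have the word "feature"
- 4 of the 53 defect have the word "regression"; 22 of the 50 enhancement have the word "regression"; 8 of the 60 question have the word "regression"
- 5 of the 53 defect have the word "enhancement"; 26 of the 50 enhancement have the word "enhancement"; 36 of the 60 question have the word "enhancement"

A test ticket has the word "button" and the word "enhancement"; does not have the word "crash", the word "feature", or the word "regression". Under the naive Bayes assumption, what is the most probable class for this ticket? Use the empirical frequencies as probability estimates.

defect: (53/163) × (22/53) × (30/53) × (35/53) × (49/53) × (5/53) ≈ 0.00440035
enhancement: (50/163) × (49/50) × (9/50) × (45/50) × (28/50) × (26/50) ≈ 0.0141813
question: (60/163) × (10/60) × (13/60) × (2/60) × (52/60) × (36/60) ≈ 0.000230402
Highest score → enhancement.

enhancement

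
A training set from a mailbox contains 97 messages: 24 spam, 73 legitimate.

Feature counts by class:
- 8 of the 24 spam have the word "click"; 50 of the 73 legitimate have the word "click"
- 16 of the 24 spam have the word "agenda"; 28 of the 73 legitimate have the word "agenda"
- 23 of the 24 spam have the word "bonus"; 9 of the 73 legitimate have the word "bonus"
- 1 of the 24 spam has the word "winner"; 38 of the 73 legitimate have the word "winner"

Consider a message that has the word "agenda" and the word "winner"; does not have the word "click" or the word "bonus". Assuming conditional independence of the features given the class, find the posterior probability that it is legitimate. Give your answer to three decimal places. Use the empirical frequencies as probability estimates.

0.995

spam: (24/97) × (16/24) × (16/24) × (1/24) × (1/24) ≈ 0.000190913
legitimate: (73/97) × (23/73) × (28/73) × (64/73) × (38/73) ≈ 0.0415058
P(legitimate | x) = 0.0415058 / 0.041696713 ≈ 0.995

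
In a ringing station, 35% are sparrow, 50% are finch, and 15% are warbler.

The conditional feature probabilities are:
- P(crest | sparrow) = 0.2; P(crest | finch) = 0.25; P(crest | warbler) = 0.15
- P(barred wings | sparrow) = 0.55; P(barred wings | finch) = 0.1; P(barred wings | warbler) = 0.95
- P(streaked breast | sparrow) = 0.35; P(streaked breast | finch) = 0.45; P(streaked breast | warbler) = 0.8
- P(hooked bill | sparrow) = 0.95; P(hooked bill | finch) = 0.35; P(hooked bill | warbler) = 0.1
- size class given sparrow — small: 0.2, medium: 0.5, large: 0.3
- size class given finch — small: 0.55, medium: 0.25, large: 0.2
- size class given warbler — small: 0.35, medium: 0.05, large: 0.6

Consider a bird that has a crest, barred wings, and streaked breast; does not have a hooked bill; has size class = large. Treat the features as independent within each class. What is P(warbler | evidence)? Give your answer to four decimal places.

sparrow: 0.35 × 0.2 × 0.55 × 0.35 × (1−0.95) × 0.3 = 0.000202125
finch: 0.5 × 0.25 × 0.1 × 0.45 × (1−0.35) × 0.2 = 0.00073125
warbler: 0.15 × 0.15 × 0.95 × 0.8 × (1−0.1) × 0.6 = 0.009234
P(warbler | x) = 0.009234 / 0.010167375 ≈ 0.9082

0.9082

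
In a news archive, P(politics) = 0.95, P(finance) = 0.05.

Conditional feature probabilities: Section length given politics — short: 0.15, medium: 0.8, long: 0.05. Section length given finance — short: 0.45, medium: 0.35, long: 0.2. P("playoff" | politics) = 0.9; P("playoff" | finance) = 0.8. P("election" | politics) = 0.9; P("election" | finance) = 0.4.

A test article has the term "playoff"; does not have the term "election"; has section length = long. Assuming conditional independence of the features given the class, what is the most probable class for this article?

finance

politics: 0.95 × 0.05 × 0.9 × (1−0.9) = 0.004275
finance: 0.05 × 0.2 × 0.8 × (1−0.4) = 0.0048
Highest score → finance.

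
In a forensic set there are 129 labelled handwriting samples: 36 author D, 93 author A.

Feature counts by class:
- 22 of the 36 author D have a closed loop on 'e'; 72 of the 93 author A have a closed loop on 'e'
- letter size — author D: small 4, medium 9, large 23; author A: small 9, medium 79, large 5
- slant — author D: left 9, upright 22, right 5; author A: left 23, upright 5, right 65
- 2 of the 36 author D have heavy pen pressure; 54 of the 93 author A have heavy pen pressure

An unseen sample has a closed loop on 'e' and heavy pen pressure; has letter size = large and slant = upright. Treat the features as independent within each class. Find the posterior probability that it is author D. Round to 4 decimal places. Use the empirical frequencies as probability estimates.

author D: (36/129) × (22/36) × (23/36) × (22/36) × (2/36) ≈ 0.00369918
author A: (93/129) × (72/93) × (5/93) × (5/93) × (54/93) ≈ 0.000936759
P(author D | x) = 0.00369918 / 0.004635939 ≈ 0.7979

0.7979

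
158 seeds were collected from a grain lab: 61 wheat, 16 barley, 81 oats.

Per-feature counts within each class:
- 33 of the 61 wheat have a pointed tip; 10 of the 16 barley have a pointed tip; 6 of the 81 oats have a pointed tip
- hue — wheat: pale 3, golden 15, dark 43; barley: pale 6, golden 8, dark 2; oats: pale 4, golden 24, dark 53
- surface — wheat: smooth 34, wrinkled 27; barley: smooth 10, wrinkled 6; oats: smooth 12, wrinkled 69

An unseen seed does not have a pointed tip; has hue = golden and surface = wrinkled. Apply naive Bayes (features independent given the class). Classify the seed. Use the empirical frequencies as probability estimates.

wheat: (61/158) × (28/61) × (15/61) × (27/61) ≈ 0.0192884
barley: (16/158) × (6/16) × (8/16) × (6/16) ≈ 0.00712025
oats: (81/158) × (75/81) × (24/81) × (69/81) ≈ 0.11981
Highest score → oats.

oats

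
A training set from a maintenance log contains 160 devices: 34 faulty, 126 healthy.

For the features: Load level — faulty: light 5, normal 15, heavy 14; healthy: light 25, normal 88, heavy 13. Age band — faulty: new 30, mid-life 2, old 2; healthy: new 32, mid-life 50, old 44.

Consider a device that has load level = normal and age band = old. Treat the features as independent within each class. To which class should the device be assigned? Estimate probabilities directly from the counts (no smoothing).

faulty: (34/160) × (15/34) × (2/34) ≈ 0.00551471
healthy: (126/160) × (88/126) × (44/126) ≈ 0.192063
Highest score → healthy.

healthy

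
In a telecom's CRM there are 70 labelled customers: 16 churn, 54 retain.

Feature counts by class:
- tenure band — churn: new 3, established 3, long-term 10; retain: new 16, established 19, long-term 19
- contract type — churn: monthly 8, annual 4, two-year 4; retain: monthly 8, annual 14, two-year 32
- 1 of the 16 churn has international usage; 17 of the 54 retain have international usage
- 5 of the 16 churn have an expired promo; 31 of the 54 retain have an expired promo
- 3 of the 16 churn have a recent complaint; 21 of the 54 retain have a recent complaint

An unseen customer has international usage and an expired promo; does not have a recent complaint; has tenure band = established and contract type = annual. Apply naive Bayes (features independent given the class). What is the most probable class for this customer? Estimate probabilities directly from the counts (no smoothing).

churn: (16/70) × (3/16) × (4/16) × (1/16) × (5/16) × (13/16) ≈ 0.000170027
retain: (54/70) × (19/54) × (14/54) × (17/54) × (31/54) × (33/54) ≈ 0.00777201
Highest score → retain.

retain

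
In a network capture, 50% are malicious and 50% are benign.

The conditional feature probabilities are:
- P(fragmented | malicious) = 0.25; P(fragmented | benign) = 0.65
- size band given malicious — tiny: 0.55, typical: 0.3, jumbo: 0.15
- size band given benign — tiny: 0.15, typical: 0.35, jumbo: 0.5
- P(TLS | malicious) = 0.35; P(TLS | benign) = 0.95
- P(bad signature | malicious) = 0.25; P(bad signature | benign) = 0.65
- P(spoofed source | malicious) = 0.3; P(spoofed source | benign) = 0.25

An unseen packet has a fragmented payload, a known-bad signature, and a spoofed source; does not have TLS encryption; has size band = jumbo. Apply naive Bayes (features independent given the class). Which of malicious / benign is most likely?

malicious: 0.5 × 0.25 × 0.15 × (1−0.35) × 0.25 × 0.3 = 0.0009140625
benign: 0.5 × 0.65 × 0.5 × (1−0.95) × 0.65 × 0.25 = 0.0013203125
Highest score → benign.

benign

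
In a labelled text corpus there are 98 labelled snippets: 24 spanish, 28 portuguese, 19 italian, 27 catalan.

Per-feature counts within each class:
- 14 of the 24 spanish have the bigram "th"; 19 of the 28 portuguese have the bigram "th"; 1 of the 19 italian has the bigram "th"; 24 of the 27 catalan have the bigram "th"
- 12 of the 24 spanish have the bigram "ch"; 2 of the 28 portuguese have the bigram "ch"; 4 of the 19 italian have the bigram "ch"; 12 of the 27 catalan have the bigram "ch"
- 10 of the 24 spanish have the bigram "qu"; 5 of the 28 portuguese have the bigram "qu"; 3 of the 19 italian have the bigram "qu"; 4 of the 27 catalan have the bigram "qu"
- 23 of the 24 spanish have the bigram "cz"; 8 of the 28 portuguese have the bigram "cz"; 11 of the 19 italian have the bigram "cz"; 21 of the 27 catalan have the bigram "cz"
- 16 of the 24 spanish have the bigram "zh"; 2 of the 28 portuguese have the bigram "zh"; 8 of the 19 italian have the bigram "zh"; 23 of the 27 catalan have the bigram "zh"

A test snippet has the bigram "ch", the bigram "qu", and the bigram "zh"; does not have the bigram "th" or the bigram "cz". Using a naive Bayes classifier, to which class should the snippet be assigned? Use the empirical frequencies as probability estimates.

italian

spanish: (24/98) × (10/24) × (12/24) × (10/24) × (1/24) × (16/24) ≈ 0.000590514
portuguese: (28/98) × (9/28) × (2/28) × (5/28) × (20/28) × (2/28) ≈ 0.0000597646
italian: (19/98) × (18/19) × (4/19) × (3/19) × (8/19) × (8/19) ≈ 0.00108241
catalan: (27/98) × (3/27) × (12/27) × (4/27) × (6/27) × (23/27) ≈ 0.000381558
Highest score → italian.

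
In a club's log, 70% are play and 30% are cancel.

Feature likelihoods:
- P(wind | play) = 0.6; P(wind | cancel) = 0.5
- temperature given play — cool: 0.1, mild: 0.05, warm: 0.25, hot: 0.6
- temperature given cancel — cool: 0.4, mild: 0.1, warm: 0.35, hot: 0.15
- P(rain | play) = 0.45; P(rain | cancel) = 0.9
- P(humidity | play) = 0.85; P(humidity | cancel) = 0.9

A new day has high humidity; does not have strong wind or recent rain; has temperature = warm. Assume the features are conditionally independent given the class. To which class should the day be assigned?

play: 0.7 × (1−0.6) × 0.25 × (1−0.45) × 0.85 = 0.032725
cancel: 0.3 × (1−0.5) × 0.35 × (1−0.9) × 0.9 = 0.004725
Highest score → play.

play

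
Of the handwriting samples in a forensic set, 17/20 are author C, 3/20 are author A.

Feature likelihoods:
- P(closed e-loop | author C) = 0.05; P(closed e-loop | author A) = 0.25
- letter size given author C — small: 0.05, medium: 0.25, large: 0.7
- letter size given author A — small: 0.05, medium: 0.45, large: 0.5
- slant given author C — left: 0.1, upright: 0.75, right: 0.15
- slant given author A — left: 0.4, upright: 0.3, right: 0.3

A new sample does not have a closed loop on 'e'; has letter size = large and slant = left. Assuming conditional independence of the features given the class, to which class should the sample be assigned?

author C: 0.85 × (1−0.05) × 0.7 × 0.1 = 0.056525
author A: 0.15 × (1−0.25) × 0.5 × 0.4 = 0.0225
Highest score → author C.

author C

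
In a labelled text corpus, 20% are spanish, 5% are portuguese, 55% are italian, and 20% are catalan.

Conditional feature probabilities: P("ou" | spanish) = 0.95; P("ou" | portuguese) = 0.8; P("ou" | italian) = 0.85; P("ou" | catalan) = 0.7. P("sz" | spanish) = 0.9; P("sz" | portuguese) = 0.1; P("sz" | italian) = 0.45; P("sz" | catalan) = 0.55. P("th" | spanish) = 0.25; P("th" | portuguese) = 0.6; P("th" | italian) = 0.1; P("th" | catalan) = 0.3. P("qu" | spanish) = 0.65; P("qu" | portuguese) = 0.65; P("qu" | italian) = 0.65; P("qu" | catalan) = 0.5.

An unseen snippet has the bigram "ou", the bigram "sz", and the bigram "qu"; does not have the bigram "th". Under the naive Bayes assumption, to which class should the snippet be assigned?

spanish: 0.2 × 0.95 × 0.9 × (1−0.25) × 0.65 = 0.0833625
portuguese: 0.05 × 0.8 × 0.1 × (1−0.6) × 0.65 = 0.00104
italian: 0.55 × 0.85 × 0.45 × (1−0.1) × 0.65 = 0.123069375
catalan: 0.2 × 0.7 × 0.55 × (1−0.3) × 0.5 = 0.02695
Highest score → italian.

italian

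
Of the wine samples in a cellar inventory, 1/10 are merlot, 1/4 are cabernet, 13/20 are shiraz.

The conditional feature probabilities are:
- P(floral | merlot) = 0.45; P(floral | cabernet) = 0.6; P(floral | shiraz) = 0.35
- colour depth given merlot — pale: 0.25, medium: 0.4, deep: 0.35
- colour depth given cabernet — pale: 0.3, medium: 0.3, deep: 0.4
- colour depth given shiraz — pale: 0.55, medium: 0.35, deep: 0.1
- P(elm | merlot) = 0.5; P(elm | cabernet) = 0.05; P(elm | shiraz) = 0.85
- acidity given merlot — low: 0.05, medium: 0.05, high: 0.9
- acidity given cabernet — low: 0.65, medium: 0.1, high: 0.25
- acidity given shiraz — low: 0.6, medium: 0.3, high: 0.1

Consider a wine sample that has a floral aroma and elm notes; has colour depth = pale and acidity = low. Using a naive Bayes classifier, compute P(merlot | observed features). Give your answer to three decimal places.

merlot: 0.1 × 0.45 × 0.25 × 0.5 × 0.05 = 0.00028125
cabernet: 0.25 × 0.6 × 0.3 × 0.05 × 0.65 = 0.0014625
shiraz: 0.65 × 0.35 × 0.55 × 0.85 × 0.6 = 0.06381375
P(merlot | x) = 0.00028125 / 0.0655575 ≈ 0.004

0.004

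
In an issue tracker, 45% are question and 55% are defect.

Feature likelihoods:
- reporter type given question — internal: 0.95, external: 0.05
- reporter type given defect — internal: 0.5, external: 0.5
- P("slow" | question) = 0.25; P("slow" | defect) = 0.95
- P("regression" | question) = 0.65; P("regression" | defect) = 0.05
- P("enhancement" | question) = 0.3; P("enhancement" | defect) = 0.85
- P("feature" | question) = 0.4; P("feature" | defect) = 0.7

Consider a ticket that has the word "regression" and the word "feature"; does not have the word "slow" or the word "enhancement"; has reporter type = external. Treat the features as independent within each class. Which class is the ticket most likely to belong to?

question

question: 0.45 × 0.05 × (1−0.25) × 0.65 × (1−0.3) × 0.4 = 0.00307125
defect: 0.55 × 0.5 × (1−0.95) × 0.05 × (1−0.85) × 0.7 = 0.0000721875
Highest score → question.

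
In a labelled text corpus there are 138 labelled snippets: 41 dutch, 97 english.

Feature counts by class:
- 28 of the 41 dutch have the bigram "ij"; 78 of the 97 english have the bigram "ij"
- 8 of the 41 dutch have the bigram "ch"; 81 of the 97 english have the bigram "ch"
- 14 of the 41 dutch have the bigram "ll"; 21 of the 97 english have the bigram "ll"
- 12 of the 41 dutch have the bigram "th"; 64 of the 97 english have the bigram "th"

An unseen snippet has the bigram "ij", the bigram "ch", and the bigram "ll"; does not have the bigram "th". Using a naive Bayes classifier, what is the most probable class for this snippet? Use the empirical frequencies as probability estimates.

english

dutch: (41/138) × (28/41) × (8/41) × (14/41) × (29/41) ≈ 0.00956188
english: (97/138) × (78/97) × (81/97) × (21/97) × (33/97) ≈ 0.0347631
Highest score → english.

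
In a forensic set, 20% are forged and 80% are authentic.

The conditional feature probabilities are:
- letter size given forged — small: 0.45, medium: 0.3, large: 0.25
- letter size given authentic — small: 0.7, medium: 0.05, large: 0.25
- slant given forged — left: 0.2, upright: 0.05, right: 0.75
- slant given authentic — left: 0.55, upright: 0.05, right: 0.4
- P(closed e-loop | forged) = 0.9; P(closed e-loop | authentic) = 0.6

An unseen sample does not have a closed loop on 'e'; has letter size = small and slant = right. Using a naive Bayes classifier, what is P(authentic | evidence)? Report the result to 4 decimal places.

0.9299

forged: 0.2 × 0.45 × 0.75 × (1−0.9) = 0.00675
authentic: 0.8 × 0.7 × 0.4 × (1−0.6) = 0.0896
P(authentic | x) = 0.0896 / 0.09635 ≈ 0.9299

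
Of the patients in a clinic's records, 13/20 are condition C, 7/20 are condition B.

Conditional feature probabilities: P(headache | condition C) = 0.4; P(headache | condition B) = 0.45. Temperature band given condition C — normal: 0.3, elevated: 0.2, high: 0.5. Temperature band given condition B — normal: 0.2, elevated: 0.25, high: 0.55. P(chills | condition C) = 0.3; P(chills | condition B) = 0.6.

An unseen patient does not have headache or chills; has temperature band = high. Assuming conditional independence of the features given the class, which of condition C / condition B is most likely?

condition C: 0.65 × (1−0.4) × 0.5 × (1−0.3) = 0.1365
condition B: 0.35 × (1−0.45) × 0.55 × (1−0.6) = 0.04235
Highest score → condition C.

condition C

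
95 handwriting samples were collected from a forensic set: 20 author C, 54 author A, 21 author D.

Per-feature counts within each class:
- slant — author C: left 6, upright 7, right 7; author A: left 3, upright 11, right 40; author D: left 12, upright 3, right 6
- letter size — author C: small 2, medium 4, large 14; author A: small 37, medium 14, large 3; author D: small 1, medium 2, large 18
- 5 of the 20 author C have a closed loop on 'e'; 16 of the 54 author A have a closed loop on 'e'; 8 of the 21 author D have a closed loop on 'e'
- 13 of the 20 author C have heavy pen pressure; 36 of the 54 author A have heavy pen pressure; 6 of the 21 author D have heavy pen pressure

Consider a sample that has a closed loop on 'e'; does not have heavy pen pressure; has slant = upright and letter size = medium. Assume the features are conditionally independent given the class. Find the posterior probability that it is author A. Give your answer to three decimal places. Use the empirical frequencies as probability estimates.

author C: (20/95) × (7/20) × (4/20) × (5/20) × (7/20) ≈ 0.00128947
author A: (54/95) × (11/54) × (14/54) × (16/54) × (18/54) ≈ 0.00296489
author D: (21/95) × (3/21) × (2/21) × (8/21) × (15/21) ≈ 0.000818372
P(author A | x) = 0.00296489 / 0.005072732 ≈ 0.584

0.584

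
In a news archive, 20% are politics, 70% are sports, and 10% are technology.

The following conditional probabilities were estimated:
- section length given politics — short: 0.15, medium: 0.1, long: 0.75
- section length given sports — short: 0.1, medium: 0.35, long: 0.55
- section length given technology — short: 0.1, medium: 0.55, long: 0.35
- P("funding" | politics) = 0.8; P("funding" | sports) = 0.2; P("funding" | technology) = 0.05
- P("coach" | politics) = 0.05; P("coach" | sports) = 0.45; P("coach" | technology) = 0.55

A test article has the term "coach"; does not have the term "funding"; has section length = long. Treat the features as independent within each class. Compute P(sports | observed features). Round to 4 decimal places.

0.8751

politics: 0.2 × 0.75 × (1−0.8) × 0.05 = 0.0015
sports: 0.7 × 0.55 × (1−0.2) × 0.45 = 0.1386
technology: 0.1 × 0.35 × (1−0.05) × 0.55 = 0.0182875
P(sports | x) = 0.1386 / 0.1583875 ≈ 0.8751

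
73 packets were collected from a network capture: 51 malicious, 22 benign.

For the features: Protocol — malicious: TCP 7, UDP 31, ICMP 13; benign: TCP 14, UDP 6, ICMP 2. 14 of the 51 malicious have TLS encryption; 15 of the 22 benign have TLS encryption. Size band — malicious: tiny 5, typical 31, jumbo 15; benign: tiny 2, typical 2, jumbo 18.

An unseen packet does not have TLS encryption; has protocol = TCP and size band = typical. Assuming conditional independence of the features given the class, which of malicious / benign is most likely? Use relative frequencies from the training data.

malicious

malicious: (51/73) × (7/51) × (37/51) × (31/51) ≈ 0.0422862
benign: (22/73) × (14/22) × (7/22) × (2/22) ≈ 0.00554738
Highest score → malicious.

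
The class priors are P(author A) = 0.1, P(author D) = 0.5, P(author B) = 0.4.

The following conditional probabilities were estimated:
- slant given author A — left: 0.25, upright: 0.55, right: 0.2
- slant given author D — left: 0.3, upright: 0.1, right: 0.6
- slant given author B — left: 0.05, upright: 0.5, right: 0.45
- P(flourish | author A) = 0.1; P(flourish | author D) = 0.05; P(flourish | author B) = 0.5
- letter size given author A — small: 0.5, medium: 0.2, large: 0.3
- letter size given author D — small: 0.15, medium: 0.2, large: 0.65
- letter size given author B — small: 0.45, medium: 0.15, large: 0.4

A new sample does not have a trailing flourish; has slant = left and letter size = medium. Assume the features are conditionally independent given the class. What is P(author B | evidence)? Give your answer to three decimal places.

author A: 0.1 × 0.25 × (1−0.1) × 0.2 = 0.0045
author D: 0.5 × 0.3 × (1−0.05) × 0.2 = 0.0285
author B: 0.4 × 0.05 × (1−0.5) × 0.15 = 0.0015
P(author B | x) = 0.0015 / 0.0345 ≈ 0.043

0.043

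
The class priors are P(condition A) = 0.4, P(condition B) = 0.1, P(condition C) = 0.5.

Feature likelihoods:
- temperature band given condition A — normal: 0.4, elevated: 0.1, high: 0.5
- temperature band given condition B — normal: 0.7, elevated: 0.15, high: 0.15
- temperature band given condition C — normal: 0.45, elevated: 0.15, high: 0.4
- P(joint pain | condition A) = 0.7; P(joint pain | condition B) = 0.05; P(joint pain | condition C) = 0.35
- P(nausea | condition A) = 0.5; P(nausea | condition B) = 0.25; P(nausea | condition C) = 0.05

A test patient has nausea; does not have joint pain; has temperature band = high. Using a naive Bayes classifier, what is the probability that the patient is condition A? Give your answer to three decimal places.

condition A: 0.4 × 0.5 × (1−0.7) × 0.5 = 0.03
condition B: 0.1 × 0.15 × (1−0.05) × 0.25 = 0.0035625
condition C: 0.5 × 0.4 × (1−0.35) × 0.05 = 0.0065
P(condition A | x) = 0.03 / 0.0400625 ≈ 0.749

0.749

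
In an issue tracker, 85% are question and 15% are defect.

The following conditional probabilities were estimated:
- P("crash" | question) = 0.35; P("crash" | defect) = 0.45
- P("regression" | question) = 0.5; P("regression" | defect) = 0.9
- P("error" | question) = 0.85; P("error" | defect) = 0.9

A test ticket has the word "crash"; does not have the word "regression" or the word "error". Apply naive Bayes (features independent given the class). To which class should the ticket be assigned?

question: 0.85 × 0.35 × (1−0.5) × (1−0.85) = 0.0223125
defect: 0.15 × 0.45 × (1−0.9) × (1−0.9) = 0.000675
Highest score → question.

question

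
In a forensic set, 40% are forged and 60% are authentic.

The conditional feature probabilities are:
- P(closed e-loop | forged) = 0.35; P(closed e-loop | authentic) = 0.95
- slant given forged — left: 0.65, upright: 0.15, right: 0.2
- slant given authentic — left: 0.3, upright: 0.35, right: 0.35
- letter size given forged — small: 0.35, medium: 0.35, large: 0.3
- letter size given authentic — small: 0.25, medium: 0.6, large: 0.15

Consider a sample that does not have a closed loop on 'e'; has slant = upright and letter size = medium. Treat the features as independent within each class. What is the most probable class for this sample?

forged: 0.4 × (1−0.35) × 0.15 × 0.35 = 0.01365
authentic: 0.6 × (1−0.95) × 0.35 × 0.6 = 0.0063
Highest score → forged.

forged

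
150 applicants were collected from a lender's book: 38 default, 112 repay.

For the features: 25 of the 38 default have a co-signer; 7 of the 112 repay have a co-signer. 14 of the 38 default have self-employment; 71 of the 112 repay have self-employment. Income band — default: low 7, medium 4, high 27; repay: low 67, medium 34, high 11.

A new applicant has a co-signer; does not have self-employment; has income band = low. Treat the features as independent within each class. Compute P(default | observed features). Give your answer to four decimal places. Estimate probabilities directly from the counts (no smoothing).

default: (38/150) × (25/38) × (24/38) × (7/38) ≈ 0.0193906
repay: (112/150) × (7/112) × (41/112) × (67/112) ≈ 0.0102195
P(default | x) = 0.0193906 / 0.0296101 ≈ 0.6549

0.6549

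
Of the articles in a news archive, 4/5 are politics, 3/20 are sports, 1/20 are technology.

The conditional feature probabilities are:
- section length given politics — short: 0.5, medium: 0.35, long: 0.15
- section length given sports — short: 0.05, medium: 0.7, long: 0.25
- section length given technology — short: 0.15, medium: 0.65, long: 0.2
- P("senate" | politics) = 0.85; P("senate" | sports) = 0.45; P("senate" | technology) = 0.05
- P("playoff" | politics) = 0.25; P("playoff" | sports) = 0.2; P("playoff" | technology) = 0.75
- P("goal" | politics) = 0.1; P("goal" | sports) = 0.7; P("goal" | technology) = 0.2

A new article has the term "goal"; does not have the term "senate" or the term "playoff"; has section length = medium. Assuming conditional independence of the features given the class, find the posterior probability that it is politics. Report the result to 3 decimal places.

0.085

politics: 0.8 × 0.35 × (1−0.85) × (1−0.25) × 0.1 = 0.00315
sports: 0.15 × 0.7 × (1−0.45) × (1−0.2) × 0.7 = 0.03234
technology: 0.05 × 0.65 × (1−0.05) × (1−0.75) × 0.2 = 0.00154375
P(politics | x) = 0.00315 / 0.03703375 ≈ 0.085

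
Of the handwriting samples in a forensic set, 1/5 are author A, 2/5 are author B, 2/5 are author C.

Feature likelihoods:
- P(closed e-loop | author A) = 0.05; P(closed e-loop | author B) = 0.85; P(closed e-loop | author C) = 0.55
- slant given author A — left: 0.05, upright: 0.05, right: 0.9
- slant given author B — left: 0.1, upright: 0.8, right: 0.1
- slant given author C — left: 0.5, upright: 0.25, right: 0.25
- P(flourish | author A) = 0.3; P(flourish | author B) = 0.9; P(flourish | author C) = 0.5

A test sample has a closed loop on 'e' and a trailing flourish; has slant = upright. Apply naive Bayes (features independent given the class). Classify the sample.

author B

author A: 0.2 × 0.05 × 0.05 × 0.3 = 0.00015
author B: 0.4 × 0.85 × 0.8 × 0.9 = 0.2448
author C: 0.4 × 0.55 × 0.25 × 0.5 = 0.0275
Highest score → author B.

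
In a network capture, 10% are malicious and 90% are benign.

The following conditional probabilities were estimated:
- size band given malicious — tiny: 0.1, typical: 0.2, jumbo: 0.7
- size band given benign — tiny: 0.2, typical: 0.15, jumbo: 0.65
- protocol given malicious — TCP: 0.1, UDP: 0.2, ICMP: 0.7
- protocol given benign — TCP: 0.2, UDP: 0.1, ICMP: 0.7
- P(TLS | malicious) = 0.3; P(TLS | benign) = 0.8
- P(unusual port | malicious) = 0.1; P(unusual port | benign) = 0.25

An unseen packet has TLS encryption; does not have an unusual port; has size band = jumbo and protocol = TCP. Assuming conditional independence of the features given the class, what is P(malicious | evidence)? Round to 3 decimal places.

0.026

malicious: 0.1 × 0.7 × 0.1 × 0.3 × (1−0.1) = 0.00189
benign: 0.9 × 0.65 × 0.2 × 0.8 × (1−0.25) = 0.0702
P(malicious | x) = 0.00189 / 0.07209 ≈ 0.026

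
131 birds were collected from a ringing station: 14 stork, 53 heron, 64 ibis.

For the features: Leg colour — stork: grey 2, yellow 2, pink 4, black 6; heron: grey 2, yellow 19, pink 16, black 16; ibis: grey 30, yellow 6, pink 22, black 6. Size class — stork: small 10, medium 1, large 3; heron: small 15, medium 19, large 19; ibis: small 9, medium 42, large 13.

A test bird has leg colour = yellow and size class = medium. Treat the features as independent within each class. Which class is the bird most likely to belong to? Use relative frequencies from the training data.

heron

stork: (14/131) × (2/14) × (1/14) ≈ 0.00109051
heron: (53/131) × (19/53) × (19/53) ≈ 0.0519948
ibis: (64/131) × (6/64) × (42/64) ≈ 0.0300573
Highest score → heron.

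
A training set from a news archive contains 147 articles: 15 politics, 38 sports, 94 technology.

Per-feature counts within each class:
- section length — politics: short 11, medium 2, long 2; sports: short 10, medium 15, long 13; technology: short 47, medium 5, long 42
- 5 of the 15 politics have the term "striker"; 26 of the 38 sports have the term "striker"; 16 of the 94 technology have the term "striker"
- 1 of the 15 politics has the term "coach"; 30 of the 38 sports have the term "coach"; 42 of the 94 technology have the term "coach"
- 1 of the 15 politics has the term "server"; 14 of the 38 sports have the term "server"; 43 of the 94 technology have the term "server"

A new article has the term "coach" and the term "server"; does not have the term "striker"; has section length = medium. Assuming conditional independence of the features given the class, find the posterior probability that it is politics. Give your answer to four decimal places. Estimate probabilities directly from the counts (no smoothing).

0.0027

politics: (15/147) × (2/15) × (10/15) × (1/15) × (1/15) ≈ 0.0000403124
sports: (38/147) × (15/38) × (12/38) × (30/38) × (14/38) ≈ 0.00937246
technology: (94/147) × (5/94) × (78/94) × (42/94) × (43/94) ≈ 0.00576875
P(politics | x) = 0.0000403124 / 0.0151815224 ≈ 0.0027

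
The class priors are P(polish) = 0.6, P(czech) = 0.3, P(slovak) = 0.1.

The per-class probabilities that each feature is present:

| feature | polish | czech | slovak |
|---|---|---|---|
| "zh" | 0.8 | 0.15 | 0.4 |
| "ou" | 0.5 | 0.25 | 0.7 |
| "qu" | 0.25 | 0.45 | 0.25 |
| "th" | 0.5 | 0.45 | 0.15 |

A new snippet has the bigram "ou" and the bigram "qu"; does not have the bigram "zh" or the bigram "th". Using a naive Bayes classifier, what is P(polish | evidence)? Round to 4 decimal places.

polish: 0.6 × (1−0.8) × 0.5 × 0.25 × (1−0.5) = 0.0075
czech: 0.3 × (1−0.15) × 0.25 × 0.45 × (1−0.45) = 0.015778125
slovak: 0.1 × (1−0.4) × 0.7 × 0.25 × (1−0.15) = 0.008925
P(polish | x) = 0.0075 / 0.032203125 ≈ 0.2329

0.2329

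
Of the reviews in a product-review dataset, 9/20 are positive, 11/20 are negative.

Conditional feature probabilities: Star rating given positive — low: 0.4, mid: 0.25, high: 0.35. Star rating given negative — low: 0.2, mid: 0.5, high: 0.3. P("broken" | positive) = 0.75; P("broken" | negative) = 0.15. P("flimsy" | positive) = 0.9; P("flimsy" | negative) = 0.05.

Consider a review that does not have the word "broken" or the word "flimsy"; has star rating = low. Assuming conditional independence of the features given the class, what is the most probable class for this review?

negative

positive: 0.45 × 0.4 × (1−0.75) × (1−0.9) = 0.0045
negative: 0.55 × 0.2 × (1−0.15) × (1−0.05) = 0.088825
Highest score → negative.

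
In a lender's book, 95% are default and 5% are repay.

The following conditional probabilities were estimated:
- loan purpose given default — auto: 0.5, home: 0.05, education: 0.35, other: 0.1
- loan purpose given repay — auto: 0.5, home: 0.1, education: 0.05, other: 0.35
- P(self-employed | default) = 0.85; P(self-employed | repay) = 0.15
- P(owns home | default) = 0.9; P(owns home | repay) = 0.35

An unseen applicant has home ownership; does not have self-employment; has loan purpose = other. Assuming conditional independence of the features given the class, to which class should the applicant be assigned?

default

default: 0.95 × 0.1 × (1−0.85) × 0.9 = 0.012825
repay: 0.05 × 0.35 × (1−0.15) × 0.35 = 0.00520625
Highest score → default.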